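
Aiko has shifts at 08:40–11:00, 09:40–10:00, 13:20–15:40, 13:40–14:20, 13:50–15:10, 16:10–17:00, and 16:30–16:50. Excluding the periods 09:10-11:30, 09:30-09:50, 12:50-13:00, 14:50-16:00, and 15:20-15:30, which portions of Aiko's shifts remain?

Merge the first list: 08:40–11:00, 13:20–15:40, 16:10–17:00.
Merge the second list: 09:10–11:30, 12:50–13:00, 14:50–16:00.
08:40–11:00 minus B → 08:40–09:10.
13:20–15:40 minus B → 13:20–14:50.
16:10–17:00: no B overlap → unchanged.

08:40–09:10, 13:20–14:50, 16:10–17:00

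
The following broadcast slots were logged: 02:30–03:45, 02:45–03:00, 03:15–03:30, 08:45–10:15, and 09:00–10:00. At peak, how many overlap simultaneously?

Sweep endpoints in order; track running count of active intervals.
Peak of 2 reached at 02:45.

2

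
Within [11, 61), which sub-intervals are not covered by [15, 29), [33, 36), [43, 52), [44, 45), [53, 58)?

[11, 15) ∪ [29, 33) ∪ [36, 43) ∪ [52, 53) ∪ [58, 61)

After merging, the occupied span is [15, 29), [33, 36), [43, 52), [53, 58).
Complement within [11, 61): [11, 15), [29, 33), [36, 43), [52, 53), [58, 61).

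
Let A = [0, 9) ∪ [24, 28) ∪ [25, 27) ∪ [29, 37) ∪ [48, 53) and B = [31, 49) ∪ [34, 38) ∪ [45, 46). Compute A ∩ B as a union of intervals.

[31, 37) ∪ [48, 49)

A, merged: [0, 9), [24, 28), [29, 37), [48, 53).
B, merged: [31, 49).
[0, 9) falls entirely outside B.
[24, 28) falls entirely outside B.
[29, 37) overlaps B on [31, 37).
[48, 53) overlaps B on [48, 49).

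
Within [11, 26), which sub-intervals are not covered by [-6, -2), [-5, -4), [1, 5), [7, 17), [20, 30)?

After merging, the occupied span is [-6, -2), [1, 5), [7, 17), [20, 30).
Complement within [11, 26): [17, 20).

[17, 20)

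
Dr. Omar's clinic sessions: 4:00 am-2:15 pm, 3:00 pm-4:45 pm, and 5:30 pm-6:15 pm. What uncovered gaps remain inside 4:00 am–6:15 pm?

2:15 pm-3:00 pm, 4:45 pm-5:30 pm

After merging, the occupied span is 4:00 am-2:15 pm, 3:00 pm-4:45 pm, 5:30 pm-6:15 pm.
Complement within 4:00 am-6:15 pm: 2:15 pm-3:00 pm, 4:45 pm-5:30 pm.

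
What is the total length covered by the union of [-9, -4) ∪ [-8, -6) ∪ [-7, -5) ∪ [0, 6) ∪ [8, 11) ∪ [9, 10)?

Merged: [-9, -4), [0, 6), [8, 11).
Lengths: 5 + 6 + 3 = 14.

14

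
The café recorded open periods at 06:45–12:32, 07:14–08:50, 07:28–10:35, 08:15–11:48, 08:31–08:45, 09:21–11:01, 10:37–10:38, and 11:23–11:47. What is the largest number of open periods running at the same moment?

Sweep endpoints in order; track running count of active intervals.
Peak of 5 reached at 08:31.

5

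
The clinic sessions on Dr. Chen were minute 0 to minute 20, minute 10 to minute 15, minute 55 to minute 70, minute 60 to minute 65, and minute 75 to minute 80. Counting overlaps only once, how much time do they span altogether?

40 minutes

Merged: minute 0 to minute 20, minute 55 to minute 70, minute 75 to minute 80.
Lengths: 20 minutes + 15 minutes + 5 minutes = 40 minutes.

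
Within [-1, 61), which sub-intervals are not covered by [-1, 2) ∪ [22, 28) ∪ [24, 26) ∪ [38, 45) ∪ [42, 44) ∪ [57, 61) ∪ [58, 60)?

[2, 22) ∪ [28, 38) ∪ [45, 57)

The merged coverage is [-1, 2), [22, 28), [38, 45), [57, 61).
Complement within [-1, 61): [2, 22), [28, 38), [45, 57).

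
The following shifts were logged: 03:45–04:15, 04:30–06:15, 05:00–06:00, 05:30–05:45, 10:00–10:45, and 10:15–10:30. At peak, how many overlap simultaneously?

Walk the sorted start/end points keeping a running depth.
The depth first hits 3 at 05:30.

3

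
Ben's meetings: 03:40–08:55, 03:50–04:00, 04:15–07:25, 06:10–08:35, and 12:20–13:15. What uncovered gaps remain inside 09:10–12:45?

After merging, the occupied span is 03:40–08:55, 12:20–13:15.
Gaps within 09:10–12:45: 09:10–12:20.

09:10–12:20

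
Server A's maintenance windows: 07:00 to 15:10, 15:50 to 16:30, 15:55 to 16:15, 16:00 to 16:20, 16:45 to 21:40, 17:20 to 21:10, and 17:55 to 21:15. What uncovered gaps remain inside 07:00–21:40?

15:10–15:50, 16:30–16:45

The merged coverage is 07:00–15:10, 15:50–16:30, 16:45–21:40.
Complement within 07:00–21:40: 15:10–15:50, 16:30–16:45.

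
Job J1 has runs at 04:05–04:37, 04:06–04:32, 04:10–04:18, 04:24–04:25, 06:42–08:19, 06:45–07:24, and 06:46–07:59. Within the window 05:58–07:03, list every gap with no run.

05:58–06:42

Covered (merged): 04:05–04:37, 06:42–08:19.
Complement within 05:58–07:03: 05:58–06:42.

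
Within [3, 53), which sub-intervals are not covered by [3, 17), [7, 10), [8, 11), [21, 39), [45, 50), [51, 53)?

The merged coverage is [3, 17), [21, 39), [45, 50), [51, 53).
Uncovered inside [3, 53): [17, 21), [39, 45), [50, 51).

[17, 21) ∪ [39, 45) ∪ [50, 51)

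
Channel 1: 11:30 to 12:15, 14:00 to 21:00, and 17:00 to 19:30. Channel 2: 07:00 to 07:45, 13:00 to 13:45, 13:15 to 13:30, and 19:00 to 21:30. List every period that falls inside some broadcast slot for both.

19:00–21:00

First set merges to 11:30–12:15, 14:00–21:00.
Second set merges to 07:00–07:45, 13:00–13:45, 19:00–21:30.
11:30–12:15 falls entirely outside B.
14:00–21:00 overlaps B on 19:00–21:00.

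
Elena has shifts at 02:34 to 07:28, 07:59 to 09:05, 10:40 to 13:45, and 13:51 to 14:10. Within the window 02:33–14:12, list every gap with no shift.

The merged coverage is 02:34-07:28, 07:59-09:05, 10:40-13:45, 13:51-14:10.
Gaps within 02:33-14:12: 02:33-02:34, 07:28-07:59, 09:05-10:40, 13:45-13:51, 14:10-14:12.

02:33-02:34, 07:28-07:59, 09:05-10:40, 13:45-13:51, 14:10-14:12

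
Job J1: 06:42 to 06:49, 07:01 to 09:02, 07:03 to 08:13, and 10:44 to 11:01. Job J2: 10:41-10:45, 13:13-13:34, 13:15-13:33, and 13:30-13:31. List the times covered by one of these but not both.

First set merges to 06:42-06:49, 07:01-09:02, 10:44-11:01.
Second set merges to 10:41-10:45, 13:13-13:34.
Only in the first: 06:42-06:49, 07:01-09:02, 10:45-11:01.
Only in the second: 10:41-10:44, 13:13-13:34.
Together these are the periods covered by exactly one.

06:42-06:49, 07:01-09:02, 10:41-10:44, 10:45-11:01, 13:13-13:34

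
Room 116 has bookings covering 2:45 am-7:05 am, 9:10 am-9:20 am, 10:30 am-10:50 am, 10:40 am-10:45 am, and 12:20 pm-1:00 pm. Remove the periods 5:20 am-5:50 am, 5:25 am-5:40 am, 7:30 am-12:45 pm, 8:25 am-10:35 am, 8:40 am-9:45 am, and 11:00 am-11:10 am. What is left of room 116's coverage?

A, merged: 2:45 am–7:05 am, 9:10 am–9:20 am, 10:30 am–10:50 am, 12:20 pm–1:00 pm.
B, merged: 5:20 am–5:50 am, 7:30 am–12:45 pm.
2:45 am–7:05 am \ B = 2:45 am–5:20 am, 5:50 am–7:05 am.
9:10 am–9:20 am: entirely removed.
10:30 am–10:50 am: entirely removed.
12:20 pm–1:00 pm \ B = 12:45 pm–1:00 pm.

2:45 am–5:20 am, 5:50 am–7:05 am, 12:45 pm–1:00 pm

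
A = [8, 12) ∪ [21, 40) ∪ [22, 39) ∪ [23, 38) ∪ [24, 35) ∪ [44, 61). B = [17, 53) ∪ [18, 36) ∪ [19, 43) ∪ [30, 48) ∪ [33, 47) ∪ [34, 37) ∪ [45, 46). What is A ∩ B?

First set merges to [8, 12), [21, 40), [44, 61).
Second set merges to [17, 53).
[8, 12): no overlap with the second set.
[21, 40) meets the second set on [21, 40).
[44, 61) meets the second set on [44, 53).

[21, 40) ∪ [44, 53)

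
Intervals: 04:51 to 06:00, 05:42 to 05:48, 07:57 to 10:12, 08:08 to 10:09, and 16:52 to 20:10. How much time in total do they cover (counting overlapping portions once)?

Merged: 04:51-06:00, 07:57-10:12, 16:52-20:10.
Lengths: 1 h 9 min + 2 h 15 min + 3 h 18 min = 6 h 42 min.

6 h 42 min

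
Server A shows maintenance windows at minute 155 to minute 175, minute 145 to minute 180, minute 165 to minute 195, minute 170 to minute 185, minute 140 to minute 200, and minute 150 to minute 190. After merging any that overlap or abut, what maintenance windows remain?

Sort by start: minute 140 to minute 200, minute 145 to minute 180, minute 150 to minute 190, minute 155 to minute 175, minute 165 to minute 195, minute 170 to minute 185.
minute 145 to minute 180 overlaps/touches minute 140 to minute 200 → extend to minute 140 to minute 200.
minute 150 to minute 190 overlaps/touches minute 140 to minute 200 → extend to minute 140 to minute 200.
minute 155 to minute 175 overlaps/touches minute 140 to minute 200 → extend to minute 140 to minute 200.
minute 165 to minute 195 overlaps/touches minute 140 to minute 200 → extend to minute 140 to minute 200.
minute 170 to minute 185 overlaps/touches minute 140 to minute 200 → extend to minute 140 to minute 200.

minute 140 to minute 200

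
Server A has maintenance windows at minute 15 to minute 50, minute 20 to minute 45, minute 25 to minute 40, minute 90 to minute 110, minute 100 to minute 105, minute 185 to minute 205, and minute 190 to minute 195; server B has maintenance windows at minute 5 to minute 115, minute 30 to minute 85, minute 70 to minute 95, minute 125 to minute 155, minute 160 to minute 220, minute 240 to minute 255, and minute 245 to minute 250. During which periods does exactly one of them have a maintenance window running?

Merge the first list: minute 15 to minute 50, minute 90 to minute 110, minute 185 to minute 205.
Merge the second list: minute 5 to minute 115, minute 125 to minute 155, minute 160 to minute 220, minute 240 to minute 255.
Only in the first: none.
Only in the second: minute 5 to minute 15, minute 50 to minute 90, minute 110 to minute 115, minute 125 to minute 155, minute 160 to minute 185, minute 205 to minute 220, minute 240 to minute 255.
Together these are the periods covered by exactly one.

minute 5 to minute 15, minute 50 to minute 90, minute 110 to minute 115, minute 125 to minute 155, minute 160 to minute 185, minute 205 to minute 220, minute 240 to minute 255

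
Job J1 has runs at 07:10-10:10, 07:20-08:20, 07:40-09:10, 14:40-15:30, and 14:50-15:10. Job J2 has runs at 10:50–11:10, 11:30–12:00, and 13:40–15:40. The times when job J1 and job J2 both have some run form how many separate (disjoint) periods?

Merge the first list: 07:10–10:10, 14:40–15:30.
A ∩ B = 14:40–15:30.
That is 1 disjoint piece.

1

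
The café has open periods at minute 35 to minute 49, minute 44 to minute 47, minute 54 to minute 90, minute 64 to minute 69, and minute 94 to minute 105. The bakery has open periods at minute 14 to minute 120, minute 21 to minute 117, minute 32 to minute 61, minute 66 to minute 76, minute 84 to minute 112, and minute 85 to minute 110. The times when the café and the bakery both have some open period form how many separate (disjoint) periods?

Merge the first list: minute 35 to minute 49, minute 54 to minute 90, minute 94 to minute 105.
Merge the second list: minute 14 to minute 120.
A ∩ B = minute 35 to minute 49, minute 54 to minute 90, minute 94 to minute 105.
That is 3 disjoint pieces.

3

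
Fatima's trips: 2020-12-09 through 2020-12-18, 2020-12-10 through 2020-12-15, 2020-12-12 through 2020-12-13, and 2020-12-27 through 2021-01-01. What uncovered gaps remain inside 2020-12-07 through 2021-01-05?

2020-12-07 through 2020-12-08, 2020-12-19 through 2020-12-26, 2021-01-02 through 2021-01-05

The merged coverage is 2020-12-09 through 2020-12-18, 2020-12-27 through 2021-01-01.
Gaps within 2020-12-07 through 2021-01-05: 2020-12-07 through 2020-12-08, 2020-12-19 through 2020-12-26, 2021-01-02 through 2021-01-05.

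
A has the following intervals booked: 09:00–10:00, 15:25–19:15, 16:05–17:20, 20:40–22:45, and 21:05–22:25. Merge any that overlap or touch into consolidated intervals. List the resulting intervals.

09:00–10:00, 15:25–19:15, 20:40–22:45

15:25–19:15 is disjoint → start new block.
16:05–17:20 overlaps/touches 15:25–19:15 → extend to 15:25–19:15.
20:40–22:45 is disjoint → start new block.
21:05–22:25 overlaps/touches 20:40–22:45 → extend to 20:40–22:45.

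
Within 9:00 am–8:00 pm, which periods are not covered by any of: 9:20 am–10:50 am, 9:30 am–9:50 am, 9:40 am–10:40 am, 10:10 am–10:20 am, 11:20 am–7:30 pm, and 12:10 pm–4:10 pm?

The merged coverage is 9:20 am-10:50 am, 11:20 am-7:30 pm.
Complement within 9:00 am-8:00 pm: 9:00 am-9:20 am, 10:50 am-11:20 am, 7:30 pm-8:00 pm.

9:00 am-9:20 am, 10:50 am-11:20 am, 7:30 pm-8:00 pm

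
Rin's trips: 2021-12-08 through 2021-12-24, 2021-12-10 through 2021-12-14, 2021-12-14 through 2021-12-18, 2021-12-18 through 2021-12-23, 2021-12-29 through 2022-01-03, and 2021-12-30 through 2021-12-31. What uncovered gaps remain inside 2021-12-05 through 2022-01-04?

2021-12-05 through 2021-12-07, 2021-12-25 through 2021-12-28, 2022-01-04 through 2022-01-04

After merging, the occupied span is 2021-12-08 through 2021-12-24, 2021-12-29 through 2022-01-03.
Complement within 2021-12-05 through 2022-01-04: 2021-12-05 through 2021-12-07, 2021-12-25 through 2021-12-28, 2022-01-04 through 2022-01-04.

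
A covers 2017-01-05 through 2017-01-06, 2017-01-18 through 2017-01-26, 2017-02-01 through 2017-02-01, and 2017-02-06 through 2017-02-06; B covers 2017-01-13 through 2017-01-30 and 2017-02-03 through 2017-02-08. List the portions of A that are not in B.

2017-01-05 through 2017-01-06, 2017-02-01 through 2017-02-01

2017-01-05 through 2017-01-06 is untouched.
2017-01-18 through 2017-01-26 lies entirely inside B → drops out.
2017-02-01 through 2017-02-01 is untouched.
2017-02-06 through 2017-02-06 lies entirely inside B → drops out.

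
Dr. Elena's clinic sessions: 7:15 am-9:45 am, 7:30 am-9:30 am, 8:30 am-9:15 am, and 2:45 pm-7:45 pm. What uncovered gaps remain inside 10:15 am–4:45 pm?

10:15 am–2:45 pm

After merging, the occupied span is 7:15 am–9:45 am, 2:45 pm–7:45 pm.
Complement within 10:15 am–4:45 pm: 10:15 am–2:45 pm.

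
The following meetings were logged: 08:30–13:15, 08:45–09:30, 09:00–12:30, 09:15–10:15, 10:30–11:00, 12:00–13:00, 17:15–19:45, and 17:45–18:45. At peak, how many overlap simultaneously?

Walk the sorted start/end points keeping a running depth.
The depth first hits 4 at 09:15.

4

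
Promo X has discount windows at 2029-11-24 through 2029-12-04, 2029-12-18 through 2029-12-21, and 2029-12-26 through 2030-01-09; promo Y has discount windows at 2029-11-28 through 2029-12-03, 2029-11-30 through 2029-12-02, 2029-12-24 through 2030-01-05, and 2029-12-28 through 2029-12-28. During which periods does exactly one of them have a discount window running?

Second set merges to 2029-11-28 through 2029-12-03, 2029-12-24 through 2030-01-05.
Only in the first: 2029-11-24 through 2029-11-27, 2029-12-04 through 2029-12-04, 2029-12-18 through 2029-12-21, 2030-01-06 through 2030-01-09.
Only in the second: 2029-12-24 through 2029-12-25.
Together these are the periods covered by exactly one.

2029-11-24 through 2029-11-27, 2029-12-04 through 2029-12-04, 2029-12-18 through 2029-12-21, 2029-12-24 through 2029-12-25, 2030-01-06 through 2030-01-09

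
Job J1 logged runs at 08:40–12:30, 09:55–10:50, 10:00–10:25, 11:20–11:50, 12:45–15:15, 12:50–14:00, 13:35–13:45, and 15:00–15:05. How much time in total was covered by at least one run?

Merged: 08:40-12:30, 12:45-15:15.
Lengths: 3 h 50 min + 2 h 30 min = 6 h 20 min.

6 h 20 min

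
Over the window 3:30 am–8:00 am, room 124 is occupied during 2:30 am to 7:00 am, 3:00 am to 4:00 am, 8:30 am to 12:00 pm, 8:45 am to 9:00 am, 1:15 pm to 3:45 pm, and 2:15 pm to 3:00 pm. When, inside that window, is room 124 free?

7:00 am–8:00 am

The merged coverage is 2:30 am–7:00 am, 8:30 am–12:00 pm, 1:15 pm–3:45 pm.
Complement within 3:30 am–8:00 am: 7:00 am–8:00 am.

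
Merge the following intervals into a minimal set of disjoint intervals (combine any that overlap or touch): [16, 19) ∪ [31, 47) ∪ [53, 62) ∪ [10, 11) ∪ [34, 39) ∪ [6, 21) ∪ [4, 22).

Sort by start: [4, 22), [6, 21), [10, 11), [16, 19), [31, 47), [34, 39), [53, 62).
[6, 21) overlaps/touches [4, 22) → extend to [4, 22).
[10, 11) overlaps/touches [4, 22) → extend to [4, 22).
[16, 19) overlaps/touches [4, 22) → extend to [4, 22).
[31, 47) is disjoint → start new block.
[34, 39) overlaps/touches [31, 47) → extend to [31, 47).
[53, 62) is disjoint → start new block.

[4, 22) ∪ [31, 47) ∪ [53, 62)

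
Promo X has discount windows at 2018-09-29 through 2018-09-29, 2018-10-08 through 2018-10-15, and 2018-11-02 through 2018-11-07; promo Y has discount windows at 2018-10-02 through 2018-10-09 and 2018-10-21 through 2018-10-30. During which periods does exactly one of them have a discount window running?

A but not B: 2018-09-29 through 2018-09-29, 2018-10-10 through 2018-10-15, 2018-11-02 through 2018-11-07.
B but not A: 2018-10-02 through 2018-10-07, 2018-10-21 through 2018-10-30.
Combining gives A △ B.

2018-09-29 through 2018-09-29, 2018-10-02 through 2018-10-07, 2018-10-10 through 2018-10-15, 2018-10-21 through 2018-10-30, 2018-11-02 through 2018-11-07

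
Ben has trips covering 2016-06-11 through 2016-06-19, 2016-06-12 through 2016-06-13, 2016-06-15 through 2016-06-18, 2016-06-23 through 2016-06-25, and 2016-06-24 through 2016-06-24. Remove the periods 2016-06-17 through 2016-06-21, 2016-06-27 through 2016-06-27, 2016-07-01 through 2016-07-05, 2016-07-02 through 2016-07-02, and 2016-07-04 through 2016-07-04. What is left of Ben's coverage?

2016-06-11 through 2016-06-16, 2016-06-23 through 2016-06-25

First set merges to 2016-06-11 through 2016-06-19, 2016-06-23 through 2016-06-25.
Second set merges to 2016-06-17 through 2016-06-21, 2016-06-27 through 2016-06-27, 2016-07-01 through 2016-07-05.
2016-06-11 through 2016-06-19 minus B → 2016-06-11 through 2016-06-16.
2016-06-23 through 2016-06-25: no B overlap → unchanged.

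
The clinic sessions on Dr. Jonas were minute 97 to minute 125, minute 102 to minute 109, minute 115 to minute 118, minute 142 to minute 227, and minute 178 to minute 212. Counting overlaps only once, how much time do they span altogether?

Merged: minute 97 to minute 125, minute 142 to minute 227.
Lengths: 28 minutes + 85 minutes = 113 minutes.

113 minutes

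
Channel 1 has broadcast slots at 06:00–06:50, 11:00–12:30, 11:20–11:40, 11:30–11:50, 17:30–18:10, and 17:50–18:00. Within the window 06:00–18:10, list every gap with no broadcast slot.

The merged coverage is 06:00–06:50, 11:00–12:30, 17:30–18:10.
Gaps within 06:00–18:10: 06:50–11:00, 12:30–17:30.

06:50–11:00, 12:30–17:30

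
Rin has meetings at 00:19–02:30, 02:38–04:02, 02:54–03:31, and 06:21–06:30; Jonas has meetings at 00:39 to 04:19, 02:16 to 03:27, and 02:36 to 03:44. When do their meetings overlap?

A, merged: 00:19–02:30, 02:38–04:02, 06:21–06:30.
B, merged: 00:39–04:19.
00:19–02:30 meets the second set on 00:39–02:30.
02:38–04:02 meets the second set on 02:38–04:02.
06:21–06:30: no overlap with the second set.

00:39–02:30, 02:38–04:02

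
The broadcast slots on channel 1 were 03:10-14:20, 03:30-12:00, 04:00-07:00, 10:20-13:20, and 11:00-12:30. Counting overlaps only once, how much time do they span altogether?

Merged: 03:10–14:20.
Length: 11 h 10 min.

11 h 10 min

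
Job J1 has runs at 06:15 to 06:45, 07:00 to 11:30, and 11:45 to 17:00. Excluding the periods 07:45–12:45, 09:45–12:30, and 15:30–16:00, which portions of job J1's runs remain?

06:15–06:45, 07:00–07:45, 12:45–15:30, 16:00–17:00

B, merged: 07:45–12:45, 15:30–16:00.
06:15–06:45: nothing removed.
07:00–11:30 \ B = 07:00–07:45.
11:45–17:00 \ B = 12:45–15:30, 16:00–17:00.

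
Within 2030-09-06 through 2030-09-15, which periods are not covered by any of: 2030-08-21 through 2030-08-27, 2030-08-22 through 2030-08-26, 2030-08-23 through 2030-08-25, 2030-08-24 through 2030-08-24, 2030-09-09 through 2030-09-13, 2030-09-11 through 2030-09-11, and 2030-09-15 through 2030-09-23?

After merging, the occupied span is 2030-08-21 through 2030-08-27, 2030-09-09 through 2030-09-13, 2030-09-15 through 2030-09-23.
Complement within 2030-09-06 through 2030-09-15: 2030-09-06 through 2030-09-08, 2030-09-14 through 2030-09-14.

2030-09-06 through 2030-09-08, 2030-09-14 through 2030-09-14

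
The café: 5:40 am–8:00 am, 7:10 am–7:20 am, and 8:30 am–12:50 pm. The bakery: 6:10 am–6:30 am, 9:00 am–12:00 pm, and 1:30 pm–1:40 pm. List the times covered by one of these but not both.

5:40 am-6:10 am, 6:30 am-8:00 am, 8:30 am-9:00 am, 12:00 pm-12:50 pm, 1:30 pm-1:40 pm

First set merges to 5:40 am-8:00 am, 8:30 am-12:50 pm.
A \ B = 5:40 am-6:10 am, 6:30 am-8:00 am, 8:30 am-9:00 am, 12:00 pm-12:50 pm.
B \ A = 1:30 pm-1:40 pm.
Union of the two gives the symmetric difference.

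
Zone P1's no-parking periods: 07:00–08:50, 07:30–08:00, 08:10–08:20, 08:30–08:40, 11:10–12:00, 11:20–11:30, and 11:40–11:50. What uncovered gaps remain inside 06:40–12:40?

Covered (merged): 07:00-08:50, 11:10-12:00.
Uncovered inside 06:40-12:40: 06:40-07:00, 08:50-11:10, 12:00-12:40.

06:40-07:00, 08:50-11:10, 12:00-12:40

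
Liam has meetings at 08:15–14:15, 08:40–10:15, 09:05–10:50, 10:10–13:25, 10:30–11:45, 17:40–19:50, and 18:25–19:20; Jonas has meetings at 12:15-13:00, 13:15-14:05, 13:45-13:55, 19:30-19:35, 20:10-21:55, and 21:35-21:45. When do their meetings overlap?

First set merges to 08:15–14:15, 17:40–19:50.
Second set merges to 12:15–13:00, 13:15–14:05, 19:30–19:35, 20:10–21:55.
08:15–14:15 overlaps B on 12:15–13:00, 13:15–14:05.
17:40–19:50 overlaps B on 19:30–19:35.

12:15–13:00, 13:15–14:05, 19:30–19:35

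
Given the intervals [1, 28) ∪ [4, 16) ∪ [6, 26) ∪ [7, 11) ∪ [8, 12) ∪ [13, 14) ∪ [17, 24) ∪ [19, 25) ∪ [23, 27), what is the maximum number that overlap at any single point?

Walk the sorted start/end points keeping a running depth.
The depth first hits 5 at 8.

5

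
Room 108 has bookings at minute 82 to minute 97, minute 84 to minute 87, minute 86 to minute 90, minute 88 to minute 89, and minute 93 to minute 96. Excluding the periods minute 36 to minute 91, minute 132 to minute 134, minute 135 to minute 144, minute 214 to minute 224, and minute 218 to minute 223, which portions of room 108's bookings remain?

minute 91 to minute 97

First set merges to minute 82 to minute 97.
Second set merges to minute 36 to minute 91, minute 132 to minute 134, minute 135 to minute 144, minute 214 to minute 224.
minute 82 to minute 97 minus B → minute 91 to minute 97.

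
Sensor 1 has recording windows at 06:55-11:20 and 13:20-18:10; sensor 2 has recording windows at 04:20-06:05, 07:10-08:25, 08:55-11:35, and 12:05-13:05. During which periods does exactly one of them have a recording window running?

A \ B = 06:55-07:10, 08:25-08:55, 13:20-18:10.
B \ A = 04:20-06:05, 11:20-11:35, 12:05-13:05.
Union of the two gives the symmetric difference.

04:20-06:05, 06:55-07:10, 08:25-08:55, 11:20-11:35, 12:05-13:05, 13:20-18:10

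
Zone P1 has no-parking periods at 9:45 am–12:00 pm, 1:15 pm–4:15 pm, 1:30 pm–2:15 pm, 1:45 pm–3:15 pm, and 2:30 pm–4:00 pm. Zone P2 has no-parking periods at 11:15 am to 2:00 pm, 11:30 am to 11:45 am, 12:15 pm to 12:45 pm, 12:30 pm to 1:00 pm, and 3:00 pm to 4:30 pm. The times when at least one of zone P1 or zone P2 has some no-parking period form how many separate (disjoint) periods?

1

First set merges to 9:45 am–12:00 pm, 1:15 pm–4:15 pm.
Second set merges to 11:15 am–2:00 pm, 3:00 pm–4:30 pm.
A ∪ B = 9:45 am–4:30 pm.
That is 1 disjoint piece.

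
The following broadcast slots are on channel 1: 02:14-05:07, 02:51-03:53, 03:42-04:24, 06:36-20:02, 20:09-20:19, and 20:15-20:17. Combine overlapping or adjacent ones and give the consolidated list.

02:51–03:53 overlaps/touches 02:14–05:07 → extend to 02:14–05:07.
03:42–04:24 overlaps/touches 02:14–05:07 → extend to 02:14–05:07.
06:36–20:02 is disjoint → start new block.
20:09–20:19 is disjoint → start new block.
20:15–20:17 overlaps/touches 20:09–20:19 → extend to 20:09–20:19.

02:14–05:07, 06:36–20:02, 20:09–20:19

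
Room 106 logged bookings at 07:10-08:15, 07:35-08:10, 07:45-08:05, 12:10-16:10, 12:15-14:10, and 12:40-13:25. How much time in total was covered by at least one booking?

Merged: 07:10-08:15, 12:10-16:10.
Lengths: 1 h 5 min + 4 h = 5 h 5 min.

5 h 5 min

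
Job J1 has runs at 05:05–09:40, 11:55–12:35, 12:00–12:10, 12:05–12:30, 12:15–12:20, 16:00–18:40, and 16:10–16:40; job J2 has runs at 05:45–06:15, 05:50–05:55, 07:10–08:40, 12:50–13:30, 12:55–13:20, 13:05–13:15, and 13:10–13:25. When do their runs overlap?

Merge the first list: 05:05–09:40, 11:55–12:35, 16:00–18:40.
Merge the second list: 05:45–06:15, 07:10–08:40, 12:50–13:30.
05:05–09:40 overlaps B on 05:45–06:15, 07:10–08:40.
11:55–12:35 falls entirely outside B.
16:00–18:40 falls entirely outside B.

05:45–06:15, 07:10–08:40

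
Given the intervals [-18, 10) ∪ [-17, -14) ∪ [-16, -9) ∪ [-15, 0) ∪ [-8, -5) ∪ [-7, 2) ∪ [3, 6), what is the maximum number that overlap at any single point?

At -15, 4 of the intervals are simultaneously active.
No point has more.

4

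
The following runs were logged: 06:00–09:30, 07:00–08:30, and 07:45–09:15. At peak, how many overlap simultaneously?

3

At 07:45, 3 of the intervals are simultaneously active.
No point has more.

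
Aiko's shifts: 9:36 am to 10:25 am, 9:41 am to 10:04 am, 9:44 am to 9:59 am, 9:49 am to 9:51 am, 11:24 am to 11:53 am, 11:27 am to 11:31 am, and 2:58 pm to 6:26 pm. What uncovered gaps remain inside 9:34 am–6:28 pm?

9:34 am-9:36 am, 10:25 am-11:24 am, 11:53 am-2:58 pm, 6:26 pm-6:28 pm

After merging, the occupied span is 9:36 am-10:25 am, 11:24 am-11:53 am, 2:58 pm-6:26 pm.
Complement within 9:34 am-6:28 pm: 9:34 am-9:36 am, 10:25 am-11:24 am, 11:53 am-2:58 pm, 6:26 pm-6:28 pm.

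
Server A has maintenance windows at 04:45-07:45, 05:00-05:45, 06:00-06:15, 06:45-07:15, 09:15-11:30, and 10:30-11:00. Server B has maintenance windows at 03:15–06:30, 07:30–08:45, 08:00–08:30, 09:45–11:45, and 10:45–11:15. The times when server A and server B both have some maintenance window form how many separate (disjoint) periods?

3

A, merged: 04:45–07:45, 09:15–11:30.
B, merged: 03:15–06:30, 07:30–08:45, 09:45–11:45.
A ∩ B = 04:45–06:30, 07:30–07:45, 09:45–11:30.
That is 3 disjoint pieces.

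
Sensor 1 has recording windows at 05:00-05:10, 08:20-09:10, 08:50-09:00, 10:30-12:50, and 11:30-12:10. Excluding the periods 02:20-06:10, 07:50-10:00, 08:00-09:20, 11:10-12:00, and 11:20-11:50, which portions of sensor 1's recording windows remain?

10:30–11:10, 12:00–12:50

Merge the first list: 05:00–05:10, 08:20–09:10, 10:30–12:50.
Merge the second list: 02:20–06:10, 07:50–10:00, 11:10–12:00.
05:00–05:10: fully covered by B → removed.
08:20–09:10: fully covered by B → removed.
10:30–12:50 minus B → 10:30–11:10, 12:00–12:50.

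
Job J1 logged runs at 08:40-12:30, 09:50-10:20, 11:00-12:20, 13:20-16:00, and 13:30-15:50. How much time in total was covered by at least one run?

6 h 30 min

Merged: 08:40–12:30, 13:20–16:00.
Lengths: 3 h 50 min + 2 h 40 min = 6 h 30 min.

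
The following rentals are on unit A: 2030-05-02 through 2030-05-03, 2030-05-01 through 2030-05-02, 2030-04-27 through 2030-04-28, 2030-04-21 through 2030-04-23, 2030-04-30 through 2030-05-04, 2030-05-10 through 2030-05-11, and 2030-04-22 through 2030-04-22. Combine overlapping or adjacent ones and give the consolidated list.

2030-04-21 through 2030-04-23, 2030-04-27 through 2030-04-28, 2030-04-30 through 2030-05-04, 2030-05-10 through 2030-05-11

Sort by start: 2030-04-21 through 2030-04-23, 2030-04-22 through 2030-04-22, 2030-04-27 through 2030-04-28, 2030-04-30 through 2030-05-04, 2030-05-01 through 2030-05-02, 2030-05-02 through 2030-05-03, 2030-05-10 through 2030-05-11.
2030-04-22 through 2030-04-22 overlaps/touches 2030-04-21 through 2030-04-23 → extend to 2030-04-21 through 2030-04-23.
2030-04-27 through 2030-04-28 is disjoint → start new block.
2030-04-30 through 2030-05-04 is disjoint → start new block.
2030-05-01 through 2030-05-02 overlaps/touches 2030-04-30 through 2030-05-04 → extend to 2030-04-30 through 2030-05-04.
2030-05-02 through 2030-05-03 overlaps/touches 2030-04-30 through 2030-05-04 → extend to 2030-04-30 through 2030-05-04.
2030-05-10 through 2030-05-11 is disjoint → start new block.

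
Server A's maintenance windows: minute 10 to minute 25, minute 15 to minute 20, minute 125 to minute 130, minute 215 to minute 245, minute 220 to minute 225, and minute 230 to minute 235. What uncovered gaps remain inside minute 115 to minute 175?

minute 115 to minute 125, minute 130 to minute 175

Covered (merged): minute 10 to minute 25, minute 125 to minute 130, minute 215 to minute 245.
Gaps within minute 115 to minute 175: minute 115 to minute 125, minute 130 to minute 175.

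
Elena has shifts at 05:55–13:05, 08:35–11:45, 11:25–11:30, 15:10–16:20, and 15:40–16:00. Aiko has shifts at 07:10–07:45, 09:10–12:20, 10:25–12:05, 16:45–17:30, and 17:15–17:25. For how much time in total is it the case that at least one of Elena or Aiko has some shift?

9 h 5 min

A, merged: 05:55–13:05, 15:10–16:20.
B, merged: 07:10–07:45, 09:10–12:20, 16:45–17:30.
A ∪ B = 05:55–13:05, 15:10–16:20, 16:45–17:30.
Total: 7 h 10 min + 1 h 10 min + 45 min = 9 h 5 min.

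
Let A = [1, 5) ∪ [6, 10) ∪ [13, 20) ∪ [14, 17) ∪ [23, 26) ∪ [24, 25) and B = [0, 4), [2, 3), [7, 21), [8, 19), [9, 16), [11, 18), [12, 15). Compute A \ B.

A, merged: [1, 5), [6, 10), [13, 20), [23, 26).
B, merged: [0, 4), [7, 21).
[1, 5) \ B = [4, 5).
[6, 10) \ B = [6, 7).
[13, 20): entirely removed.
[23, 26): nothing removed.

[4, 5) ∪ [6, 7) ∪ [23, 26)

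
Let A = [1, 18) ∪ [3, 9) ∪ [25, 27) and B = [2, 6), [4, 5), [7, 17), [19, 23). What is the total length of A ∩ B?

14

First set merges to [1, 18), [25, 27).
Second set merges to [2, 6), [7, 17), [19, 23).
A ∩ B = [2, 6), [7, 17).
Total: 4 + 10 = 14.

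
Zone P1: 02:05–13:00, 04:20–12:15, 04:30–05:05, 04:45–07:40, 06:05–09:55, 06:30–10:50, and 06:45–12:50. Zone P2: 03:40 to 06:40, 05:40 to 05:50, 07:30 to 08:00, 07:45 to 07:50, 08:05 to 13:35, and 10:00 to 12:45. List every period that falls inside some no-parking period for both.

03:40–06:40, 07:30–08:00, 08:05–13:00

Merge the first list: 02:05–13:00.
Merge the second list: 03:40–06:40, 07:30–08:00, 08:05–13:35.
02:05–13:00 meets the second set on 03:40–06:40, 07:30–08:00, 08:05–13:00.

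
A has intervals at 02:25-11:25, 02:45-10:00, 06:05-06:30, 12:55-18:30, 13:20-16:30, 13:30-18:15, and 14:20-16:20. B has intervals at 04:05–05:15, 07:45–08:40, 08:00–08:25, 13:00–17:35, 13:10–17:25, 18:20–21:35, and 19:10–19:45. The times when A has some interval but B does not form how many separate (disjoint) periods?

Merge the first list: 02:25–11:25, 12:55–18:30.
Merge the second list: 04:05–05:15, 07:45–08:40, 13:00–17:35, 18:20–21:35.
A \ B = 02:25–04:05, 05:15–07:45, 08:40–11:25, 12:55–13:00, 17:35–18:20.
That is 5 disjoint pieces.

5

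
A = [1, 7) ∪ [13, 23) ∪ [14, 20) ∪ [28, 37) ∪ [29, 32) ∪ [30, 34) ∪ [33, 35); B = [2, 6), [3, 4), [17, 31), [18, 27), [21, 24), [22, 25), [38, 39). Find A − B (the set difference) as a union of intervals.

[1, 2) ∪ [6, 7) ∪ [13, 17) ∪ [31, 37)

A, merged: [1, 7), [13, 23), [28, 37).
B, merged: [2, 6), [17, 31), [38, 39).
[1, 7) minus B → [1, 2), [6, 7).
[13, 23) minus B → [13, 17).
[28, 37) minus B → [31, 37).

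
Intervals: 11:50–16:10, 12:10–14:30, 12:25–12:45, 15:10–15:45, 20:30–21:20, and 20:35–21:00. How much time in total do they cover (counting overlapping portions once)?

5 h 10 min

Merged: 11:50-16:10, 20:30-21:20.
Lengths: 4 h 20 min + 50 min = 5 h 10 min.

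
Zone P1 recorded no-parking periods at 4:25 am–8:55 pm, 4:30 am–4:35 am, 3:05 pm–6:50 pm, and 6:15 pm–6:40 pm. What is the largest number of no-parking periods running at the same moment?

At 6:15 pm, 3 of the intervals are simultaneously active.
No point has more.

3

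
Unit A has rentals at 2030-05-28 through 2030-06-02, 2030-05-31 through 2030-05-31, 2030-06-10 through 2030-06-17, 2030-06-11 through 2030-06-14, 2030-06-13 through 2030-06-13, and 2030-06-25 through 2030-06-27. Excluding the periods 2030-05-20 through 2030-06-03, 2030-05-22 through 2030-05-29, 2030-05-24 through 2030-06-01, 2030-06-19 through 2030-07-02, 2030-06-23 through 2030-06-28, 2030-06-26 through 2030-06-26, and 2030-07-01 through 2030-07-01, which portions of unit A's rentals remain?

A, merged: 2030-05-28 through 2030-06-02, 2030-06-10 through 2030-06-17, 2030-06-25 through 2030-06-27.
B, merged: 2030-05-20 through 2030-06-03, 2030-06-19 through 2030-07-02.
2030-05-28 through 2030-06-02: entirely removed.
2030-06-10 through 2030-06-17: nothing removed.
2030-06-25 through 2030-06-27: entirely removed.

2030-06-10 through 2030-06-17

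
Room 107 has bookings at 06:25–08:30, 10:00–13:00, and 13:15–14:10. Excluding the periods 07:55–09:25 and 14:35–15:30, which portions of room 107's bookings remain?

06:25–08:30 minus B → 06:25–07:55.
10:00–13:00: no B overlap → unchanged.
13:15–14:10: no B overlap → unchanged.

06:25–07:55, 10:00–13:00, 13:15–14:10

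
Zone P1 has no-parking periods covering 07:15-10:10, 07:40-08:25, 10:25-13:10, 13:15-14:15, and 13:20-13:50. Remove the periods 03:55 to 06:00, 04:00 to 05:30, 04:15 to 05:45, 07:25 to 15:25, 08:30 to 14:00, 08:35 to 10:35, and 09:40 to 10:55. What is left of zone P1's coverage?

07:15-07:25

A, merged: 07:15-10:10, 10:25-13:10, 13:15-14:15.
B, merged: 03:55-06:00, 07:25-15:25.
07:15-10:10 \ B = 07:15-07:25.
10:25-13:10: entirely removed.
13:15-14:15: entirely removed.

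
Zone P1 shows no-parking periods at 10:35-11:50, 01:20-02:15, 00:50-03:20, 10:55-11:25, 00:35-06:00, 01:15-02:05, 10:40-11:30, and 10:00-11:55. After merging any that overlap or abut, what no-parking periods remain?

Sort by start: 00:35-06:00, 00:50-03:20, 01:15-02:05, 01:20-02:15, 10:00-11:55, 10:35-11:50, 10:40-11:30, 10:55-11:25.
00:50-03:20 overlaps/touches 00:35-06:00 → extend to 00:35-06:00.
01:15-02:05 overlaps/touches 00:35-06:00 → extend to 00:35-06:00.
01:20-02:15 overlaps/touches 00:35-06:00 → extend to 00:35-06:00.
10:00-11:55 is disjoint → start new block.
10:35-11:50 overlaps/touches 10:00-11:55 → extend to 10:00-11:55.
10:40-11:30 overlaps/touches 10:00-11:55 → extend to 10:00-11:55.
10:55-11:25 overlaps/touches 10:00-11:55 → extend to 10:00-11:55.

00:35-06:00, 10:00-11:55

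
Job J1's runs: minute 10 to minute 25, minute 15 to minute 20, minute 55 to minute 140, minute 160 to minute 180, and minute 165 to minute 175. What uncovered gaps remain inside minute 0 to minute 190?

The merged coverage is minute 10 to minute 25, minute 55 to minute 140, minute 160 to minute 180.
Uncovered inside minute 0 to minute 190: minute 0 to minute 10, minute 25 to minute 55, minute 140 to minute 160, minute 180 to minute 190.

minute 0 to minute 10, minute 25 to minute 55, minute 140 to minute 160, minute 180 to minute 190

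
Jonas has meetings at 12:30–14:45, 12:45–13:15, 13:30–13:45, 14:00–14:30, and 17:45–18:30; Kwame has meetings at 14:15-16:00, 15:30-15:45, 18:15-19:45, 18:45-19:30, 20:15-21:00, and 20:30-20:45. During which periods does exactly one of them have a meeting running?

12:30–14:15, 14:45–16:00, 17:45–18:15, 18:30–19:45, 20:15–21:00

First set merges to 12:30–14:45, 17:45–18:30.
Second set merges to 14:15–16:00, 18:15–19:45, 20:15–21:00.
A \ B = 12:30–14:15, 17:45–18:15.
B \ A = 14:45–16:00, 18:30–19:45, 20:15–21:00.
Union of the two gives the symmetric difference.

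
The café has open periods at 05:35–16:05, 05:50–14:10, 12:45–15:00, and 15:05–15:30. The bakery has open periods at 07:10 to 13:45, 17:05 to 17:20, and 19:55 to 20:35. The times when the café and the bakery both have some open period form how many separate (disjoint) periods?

Merge the first list: 05:35–16:05.
A ∩ B = 07:10–13:45.
That is 1 disjoint piece.

1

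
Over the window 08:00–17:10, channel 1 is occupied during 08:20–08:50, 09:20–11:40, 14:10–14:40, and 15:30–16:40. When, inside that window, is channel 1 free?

08:00–08:20, 08:50–09:20, 11:40–14:10, 14:40–15:30, 16:40–17:10

After merging, the occupied span is 08:20–08:50, 09:20–11:40, 14:10–14:40, 15:30–16:40.
Gaps within 08:00–17:10: 08:00–08:20, 08:50–09:20, 11:40–14:10, 14:40–15:30, 16:40–17:10.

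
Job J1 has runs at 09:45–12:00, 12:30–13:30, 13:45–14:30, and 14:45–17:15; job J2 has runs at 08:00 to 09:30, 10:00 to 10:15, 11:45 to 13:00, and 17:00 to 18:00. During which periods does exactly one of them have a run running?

08:00–09:30, 09:45–10:00, 10:15–11:45, 12:00–12:30, 13:00–13:30, 13:45–14:30, 14:45–17:00, 17:15–18:00

A but not B: 09:45–10:00, 10:15–11:45, 13:00–13:30, 13:45–14:30, 14:45–17:00.
B but not A: 08:00–09:30, 12:00–12:30, 17:15–18:00.
Combining gives A △ B.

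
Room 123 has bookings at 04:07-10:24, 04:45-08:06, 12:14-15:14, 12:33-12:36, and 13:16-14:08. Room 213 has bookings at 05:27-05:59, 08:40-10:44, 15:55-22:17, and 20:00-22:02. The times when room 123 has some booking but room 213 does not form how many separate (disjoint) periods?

3

A, merged: 04:07–10:24, 12:14–15:14.
B, merged: 05:27–05:59, 08:40–10:44, 15:55–22:17.
A \ B = 04:07–05:27, 05:59–08:40, 12:14–15:14.
That is 3 disjoint pieces.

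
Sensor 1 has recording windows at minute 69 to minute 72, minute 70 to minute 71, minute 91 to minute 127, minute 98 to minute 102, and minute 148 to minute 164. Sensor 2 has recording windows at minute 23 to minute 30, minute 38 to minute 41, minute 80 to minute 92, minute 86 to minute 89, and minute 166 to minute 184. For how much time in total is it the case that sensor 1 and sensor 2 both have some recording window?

Merge the first list: minute 69 to minute 72, minute 91 to minute 127, minute 148 to minute 164.
Merge the second list: minute 23 to minute 30, minute 38 to minute 41, minute 80 to minute 92, minute 166 to minute 184.
A ∩ B = minute 91 to minute 92.
Total: 1 minute.

1 minute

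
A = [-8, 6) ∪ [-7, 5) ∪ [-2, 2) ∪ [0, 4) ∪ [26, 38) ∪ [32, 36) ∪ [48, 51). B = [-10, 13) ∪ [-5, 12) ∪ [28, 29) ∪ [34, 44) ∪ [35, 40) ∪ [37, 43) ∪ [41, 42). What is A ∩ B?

First set merges to [-8, 6), [26, 38), [48, 51).
Second set merges to [-10, 13), [28, 29), [34, 44).
[-8, 6) meets the second set on [-8, 6).
[26, 38) meets the second set on [28, 29), [34, 38).
[48, 51): no overlap with the second set.

[-8, 6) ∪ [28, 29) ∪ [34, 38)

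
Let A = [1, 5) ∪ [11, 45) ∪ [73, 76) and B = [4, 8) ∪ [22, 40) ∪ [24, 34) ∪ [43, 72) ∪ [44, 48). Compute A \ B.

[1, 4) ∪ [11, 22) ∪ [40, 43) ∪ [73, 76)

Merge the second list: [4, 8), [22, 40), [43, 72).
[1, 5) minus B → [1, 4).
[11, 45) minus B → [11, 22), [40, 43).
[73, 76): no B overlap → unchanged.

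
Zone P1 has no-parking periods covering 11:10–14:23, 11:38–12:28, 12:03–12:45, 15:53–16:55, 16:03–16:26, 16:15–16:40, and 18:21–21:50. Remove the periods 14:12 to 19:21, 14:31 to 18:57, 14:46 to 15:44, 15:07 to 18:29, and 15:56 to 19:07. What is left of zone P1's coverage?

11:10–14:12, 19:21–21:50

First set merges to 11:10–14:23, 15:53–16:55, 18:21–21:50.
Second set merges to 14:12–19:21.
11:10–14:23 \ B = 11:10–14:12.
15:53–16:55: entirely removed.
18:21–21:50 \ B = 19:21–21:50.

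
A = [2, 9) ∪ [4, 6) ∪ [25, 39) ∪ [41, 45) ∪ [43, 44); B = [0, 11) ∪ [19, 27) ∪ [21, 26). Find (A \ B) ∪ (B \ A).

First set merges to [2, 9), [25, 39), [41, 45).
Second set merges to [0, 11), [19, 27).
A \ B = [27, 39), [41, 45).
B \ A = [0, 2), [9, 11), [19, 25).
Union of the two gives the symmetric difference.

[0, 2) ∪ [9, 11) ∪ [19, 25) ∪ [27, 39) ∪ [41, 45)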